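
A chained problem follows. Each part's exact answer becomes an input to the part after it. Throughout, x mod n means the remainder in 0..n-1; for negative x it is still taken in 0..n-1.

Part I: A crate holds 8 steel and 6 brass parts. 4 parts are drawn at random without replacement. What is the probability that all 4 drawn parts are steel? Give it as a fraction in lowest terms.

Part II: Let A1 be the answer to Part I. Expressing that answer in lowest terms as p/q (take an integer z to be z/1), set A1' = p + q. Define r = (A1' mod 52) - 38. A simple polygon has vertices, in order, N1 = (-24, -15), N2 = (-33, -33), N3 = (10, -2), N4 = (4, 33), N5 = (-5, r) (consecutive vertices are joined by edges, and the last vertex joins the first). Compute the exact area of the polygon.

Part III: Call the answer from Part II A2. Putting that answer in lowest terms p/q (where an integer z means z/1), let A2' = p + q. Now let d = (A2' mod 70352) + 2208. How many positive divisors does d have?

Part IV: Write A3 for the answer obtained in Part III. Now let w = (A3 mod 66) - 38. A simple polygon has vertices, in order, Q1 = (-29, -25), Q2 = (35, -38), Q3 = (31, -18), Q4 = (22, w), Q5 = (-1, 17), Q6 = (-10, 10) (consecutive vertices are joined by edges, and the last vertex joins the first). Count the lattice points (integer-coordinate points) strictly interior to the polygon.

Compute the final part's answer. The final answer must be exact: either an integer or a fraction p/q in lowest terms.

1482

Part I: total draws C(14,4) = 1001; favorable C(8,4) = 70; P = 10/143; answer 10/143
Part II: A1 = 10/143; threaded value p + q = 153; r = 11; cross terms: (-24*-33 - -33*-15)=297, (-33*-2 - 10*-33)=396, (10*33 - 4*-2)=338, (4*11 - -5*33)=209, (-5*-15 - -24*11)=339; twice the area = |1579| = 1579; area = 1579/2; answer 1579/2
Part III: A2 = 1579/2; threaded value p + q = 1581; d = 3789; 3789 = 3^2 * 421; number of divisors = (2+1) * (1+1) = 6; answer 6
Part IV: A3 = 6; w = -32; cross terms: (-29*-38 - 35*-25)=1977, (35*-18 - 31*-38)=548, (31*-32 - 22*-18)=-596, (22*17 - -1*-32)=342, (-1*10 - -10*17)=160, (-10*-25 - -29*10)=540; twice the area = |2971| = 2971; area = 2971/2; boundary points = 1 + 4 + 1 + 1 + 1 + 1 = 9; strictly interior points = area - boundary/2 + 1 = 1482; answer 1482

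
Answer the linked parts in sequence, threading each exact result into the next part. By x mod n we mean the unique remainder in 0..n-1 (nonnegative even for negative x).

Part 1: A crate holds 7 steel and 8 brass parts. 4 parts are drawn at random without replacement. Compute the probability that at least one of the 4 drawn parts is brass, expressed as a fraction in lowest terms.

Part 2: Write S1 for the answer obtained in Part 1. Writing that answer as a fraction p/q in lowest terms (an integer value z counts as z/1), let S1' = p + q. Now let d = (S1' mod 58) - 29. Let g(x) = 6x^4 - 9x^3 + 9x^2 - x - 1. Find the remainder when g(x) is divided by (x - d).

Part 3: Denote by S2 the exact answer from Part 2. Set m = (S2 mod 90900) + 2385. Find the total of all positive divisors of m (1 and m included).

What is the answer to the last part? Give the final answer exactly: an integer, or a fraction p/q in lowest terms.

Part 1: total draws C(15,4) = 1365; complement C(7,4) = 35; favorable 1365 - 35 = 1330; P = 38/39; answer 38/39
Part 2: S1 = 38/39; threaded value p + q = 77; d = -10; remainder = value at the root: 6*(-10)^4 - 9*(-10)^3 + 9*(-10)^2 - 1*(-10)^1 - 1 = (60000) + (9000) + (900) + (10) + (-1) = 69909; answer 69909
Part 3: S2 = 69909; m = 72294; 72294 = 2 * 3 * 12049; sigma = (1 + 2) * (1 + 3) * (1 + 12049) = 3 * 4 * 12050 = 144600; answer 144600

144600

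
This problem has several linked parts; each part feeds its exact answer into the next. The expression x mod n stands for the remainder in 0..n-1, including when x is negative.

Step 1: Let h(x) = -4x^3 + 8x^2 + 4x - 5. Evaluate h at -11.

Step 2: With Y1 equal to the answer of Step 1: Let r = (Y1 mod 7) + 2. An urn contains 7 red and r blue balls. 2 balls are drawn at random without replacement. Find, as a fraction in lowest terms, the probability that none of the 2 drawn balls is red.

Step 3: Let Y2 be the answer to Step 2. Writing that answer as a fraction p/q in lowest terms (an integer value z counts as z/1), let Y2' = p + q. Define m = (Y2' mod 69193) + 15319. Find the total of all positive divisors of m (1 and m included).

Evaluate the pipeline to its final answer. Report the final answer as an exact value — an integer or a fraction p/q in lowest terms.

Step 1: -4*(-11)^3 + 8*(-11)^2 + 4*(-11)^1 - 5 = (5324) + (968) + (-44) + (-5) = 6243; answer 6243
Step 2: Y1 = 6243; r = 8; total draws C(15,2) = 105; favorable C(8,2) = 28; P = 4/15; answer 4/15
Step 3: Y2 = 4/15; threaded value p + q = 19; m = 15338; 15338 = 2 * 7669; sigma = (1 + 2) * (1 + 7669) = 3 * 7670 = 23010; answer 23010

23010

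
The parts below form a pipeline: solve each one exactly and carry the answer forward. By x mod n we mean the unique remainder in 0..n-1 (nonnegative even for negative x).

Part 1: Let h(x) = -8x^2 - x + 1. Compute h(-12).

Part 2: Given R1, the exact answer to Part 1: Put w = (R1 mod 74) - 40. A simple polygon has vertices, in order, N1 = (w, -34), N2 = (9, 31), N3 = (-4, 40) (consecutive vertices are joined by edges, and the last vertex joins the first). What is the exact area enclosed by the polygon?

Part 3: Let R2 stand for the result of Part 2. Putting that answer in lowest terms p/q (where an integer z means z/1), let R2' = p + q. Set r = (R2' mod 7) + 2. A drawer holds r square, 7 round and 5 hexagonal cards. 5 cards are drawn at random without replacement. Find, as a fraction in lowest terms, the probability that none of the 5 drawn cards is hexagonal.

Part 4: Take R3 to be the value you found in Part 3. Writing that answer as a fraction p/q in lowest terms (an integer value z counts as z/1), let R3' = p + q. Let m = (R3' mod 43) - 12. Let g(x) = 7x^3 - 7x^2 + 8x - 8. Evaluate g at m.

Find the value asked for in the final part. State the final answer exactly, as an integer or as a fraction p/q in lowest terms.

Part 1: -8*(-12)^2 - 1*(-12)^1 + 1 = (-1152) + (12) + (1) = -1139; answer -1139
Part 2: R1 = -1139; w = 5; cross terms: (5*31 - 9*-34)=461, (9*40 - -4*31)=484, (-4*-34 - 5*40)=-64; twice the area = |881| = 881; area = 881/2; answer 881/2
Part 3: R2 = 881/2; threaded value p + q = 883; r = 3; total draws C(15,5) = 3003; favorable C(10,5) = 252; P = 12/143; answer 12/143
Part 4: R3 = 12/143; threaded value p + q = 155; m = 14; 7*(14)^3 - 7*(14)^2 + 8*(14)^1 - 8 = (19208) + (-1372) + (112) + (-8) = 17940; answer 17940

17940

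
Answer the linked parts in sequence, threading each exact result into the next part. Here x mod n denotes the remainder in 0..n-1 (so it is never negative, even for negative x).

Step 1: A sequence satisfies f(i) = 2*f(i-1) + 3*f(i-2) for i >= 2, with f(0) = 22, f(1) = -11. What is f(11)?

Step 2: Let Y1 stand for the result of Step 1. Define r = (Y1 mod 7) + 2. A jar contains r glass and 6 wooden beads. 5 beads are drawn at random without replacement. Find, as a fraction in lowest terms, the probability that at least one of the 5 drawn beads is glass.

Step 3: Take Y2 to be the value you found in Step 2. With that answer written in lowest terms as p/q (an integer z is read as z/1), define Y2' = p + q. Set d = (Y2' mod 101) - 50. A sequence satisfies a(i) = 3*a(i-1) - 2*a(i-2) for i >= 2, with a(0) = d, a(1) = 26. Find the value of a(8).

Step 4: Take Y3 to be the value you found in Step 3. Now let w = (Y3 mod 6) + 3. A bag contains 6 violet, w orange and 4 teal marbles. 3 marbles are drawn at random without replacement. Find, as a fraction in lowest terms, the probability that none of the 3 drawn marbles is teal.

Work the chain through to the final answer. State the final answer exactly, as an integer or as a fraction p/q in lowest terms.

143/340

Step 1: f(2) = 2*(-11) + 3*(22) = 44; iterating: f(2)=44, f(3)=55, f(4)=242, f(5)=649, f(6)=2024, f(7)=5995, f(8)=18062, f(9)=54109, f(10)=162404, f(11)=487135; answer 487135
Step 2: Y1 = 487135; r = 7; total draws C(13,5) = 1287; complement C(6,5) = 6; favorable 1287 - 6 = 1281; P = 427/429; answer 427/429
Step 3: Y2 = 427/429; threaded value p + q = 856; d = -2; a(2) = 3*(26) - 2*(-2) = 82; iterating: a(2)=82, a(3)=194, a(4)=418, a(5)=866, a(6)=1762, a(7)=3554, a(8)=7138; answer 7138
Step 4: Y3 = 7138; w = 7; total draws C(17,3) = 680; favorable C(13,3) = 286; P = 143/340; answer 143/340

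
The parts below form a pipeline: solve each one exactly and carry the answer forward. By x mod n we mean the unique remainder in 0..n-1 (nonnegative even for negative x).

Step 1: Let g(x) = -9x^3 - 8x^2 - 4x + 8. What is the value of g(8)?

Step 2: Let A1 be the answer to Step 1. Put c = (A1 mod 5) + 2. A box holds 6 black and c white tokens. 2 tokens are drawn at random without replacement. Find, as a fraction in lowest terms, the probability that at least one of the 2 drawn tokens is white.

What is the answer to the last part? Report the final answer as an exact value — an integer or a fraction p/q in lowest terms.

Step 1: -9*(8)^3 - 8*(8)^2 - 4*(8)^1 + 8 = (-4608) + (-512) + (-32) + (8) = -5144; answer -5144
Step 2: A1 = -5144; c = 3; total draws C(9,2) = 36; complement C(6,2) = 15; favorable 36 - 15 = 21; P = 7/12; answer 7/12

7/12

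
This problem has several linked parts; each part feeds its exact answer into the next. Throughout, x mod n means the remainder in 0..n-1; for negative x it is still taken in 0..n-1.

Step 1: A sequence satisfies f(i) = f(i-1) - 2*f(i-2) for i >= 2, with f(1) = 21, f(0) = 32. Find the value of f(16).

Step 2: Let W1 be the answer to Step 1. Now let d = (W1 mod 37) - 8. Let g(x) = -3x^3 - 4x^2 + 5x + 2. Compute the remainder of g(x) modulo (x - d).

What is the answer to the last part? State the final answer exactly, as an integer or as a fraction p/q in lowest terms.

Step 1: f(2) = 1*(21) - 2*(32) = -43; iterating: f(2)=-43, f(3)=-85, f(4)=1, f(5)=171, f(6)=169, f(7)=-173, f(8)=-511, f(9)=-165, f(10)=857, f(11)=1187, f(12)=-527, f(13)=-2901, f(14)=-1847, f(15)=3955, f(16)=7649; answer 7649
Step 2: W1 = 7649; d = 19; remainder = value at the root: -3*(19)^3 - 4*(19)^2 + 5*(19)^1 + 2 = (-20577) + (-1444) + (95) + (2) = -21924; answer -21924

-21924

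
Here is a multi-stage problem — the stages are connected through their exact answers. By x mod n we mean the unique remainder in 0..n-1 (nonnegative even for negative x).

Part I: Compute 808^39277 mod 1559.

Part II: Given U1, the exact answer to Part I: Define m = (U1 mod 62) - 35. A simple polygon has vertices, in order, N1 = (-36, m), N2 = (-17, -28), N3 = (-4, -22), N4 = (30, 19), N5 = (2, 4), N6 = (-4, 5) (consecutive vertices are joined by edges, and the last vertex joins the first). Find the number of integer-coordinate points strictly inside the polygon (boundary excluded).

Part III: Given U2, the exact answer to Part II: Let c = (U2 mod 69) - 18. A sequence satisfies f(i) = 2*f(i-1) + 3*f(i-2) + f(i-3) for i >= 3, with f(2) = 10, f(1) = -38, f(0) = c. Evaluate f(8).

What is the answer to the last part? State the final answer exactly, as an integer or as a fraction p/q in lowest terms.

-14910

Part I: squarings mod 1559: 808^1=808, 808^2=1202, 808^4=1170, 808^8=98, 808^16=250, 808^32=140, 808^64=892, 808^128=574, 808^256=527, 808^512=227, 808^1024=82, 808^2048=488, 808^4096=1176, 808^8192=143, 808^16384=182, 808^32768=385; 808^39277 = 808^1 * 808^4 * 808^8 * 808^32 * 808^64 * 808^256 * 808^2048 * 808^4096 * 808^32768 = 1524 (mod 1559); answer 1524
Part II: U1 = 1524; m = 1; cross terms: (-36*-28 - -17*1)=1025, (-17*-22 - -4*-28)=262, (-4*19 - 30*-22)=584, (30*4 - 2*19)=82, (2*5 - -4*4)=26, (-4*1 - -36*5)=176; twice the area = |2155| = 2155; area = 2155/2; boundary points = 1 + 1 + 1 + 1 + 1 + 4 = 9; strictly interior points = area - boundary/2 + 1 = 1074; answer 1074
Part III: U2 = 1074; c = 21; f(3) = 2*(10) + 3*(-38) + 1*(21) = -73; iterating: f(3)=-73, f(4)=-154, f(5)=-517, f(6)=-1569, f(7)=-4843, f(8)=-14910; answer -14910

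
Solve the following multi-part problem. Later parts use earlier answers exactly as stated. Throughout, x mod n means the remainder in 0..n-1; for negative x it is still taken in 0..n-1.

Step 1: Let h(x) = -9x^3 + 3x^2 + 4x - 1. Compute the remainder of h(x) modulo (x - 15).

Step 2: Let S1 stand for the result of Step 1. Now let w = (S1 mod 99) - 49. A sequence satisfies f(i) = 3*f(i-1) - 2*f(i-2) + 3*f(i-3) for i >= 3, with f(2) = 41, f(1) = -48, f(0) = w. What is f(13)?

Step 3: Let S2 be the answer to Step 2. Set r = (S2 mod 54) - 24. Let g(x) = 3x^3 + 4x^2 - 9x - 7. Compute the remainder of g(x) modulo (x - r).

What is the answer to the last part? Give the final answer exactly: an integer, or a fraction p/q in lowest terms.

Step 1: remainder = value at the root: -9*(15)^3 + 3*(15)^2 + 4*(15)^1 - 1 = (-30375) + (675) + (60) + (-1) = -29641; answer -29641
Step 2: S1 = -29641; w = 10; f(3) = 3*(41) - 2*(-48) + 3*(10) = 249; iterating: f(3)=249, f(4)=521, f(5)=1188, f(6)=3269, f(7)=8994, f(8)=24008, f(9)=63843, f(10)=170495, f(11)=455823, f(12)=1218008, f(13)=3253863; answer 3253863
Step 3: S2 = 3253863; r = 15; remainder = value at the root: 3*(15)^3 + 4*(15)^2 - 9*(15)^1 - 7 = (10125) + (900) + (-135) + (-7) = 10883; answer 10883

10883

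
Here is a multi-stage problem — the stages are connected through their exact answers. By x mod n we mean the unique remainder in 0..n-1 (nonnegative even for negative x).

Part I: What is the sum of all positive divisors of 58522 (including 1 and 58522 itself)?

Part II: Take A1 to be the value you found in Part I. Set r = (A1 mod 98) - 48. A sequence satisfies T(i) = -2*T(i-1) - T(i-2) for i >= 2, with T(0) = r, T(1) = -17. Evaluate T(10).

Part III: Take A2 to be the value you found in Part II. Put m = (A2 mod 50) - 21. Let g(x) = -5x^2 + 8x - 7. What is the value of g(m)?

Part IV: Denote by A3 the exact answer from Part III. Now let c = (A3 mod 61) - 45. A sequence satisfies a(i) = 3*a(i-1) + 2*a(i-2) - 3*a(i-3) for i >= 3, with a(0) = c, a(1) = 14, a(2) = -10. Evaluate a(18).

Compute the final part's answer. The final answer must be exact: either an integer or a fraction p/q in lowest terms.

Part I: 58522 = 2 * 29 * 1009; sigma = (1 + 2) * (1 + 29) * (1 + 1009) = 3 * 30 * 1010 = 90900; answer 90900
Part II: A1 = 90900; r = 6; T(2) = -2*(-17) - 1*(6) = 28; iterating: T(2)=28, T(3)=-39, T(4)=50, T(5)=-61, T(6)=72, T(7)=-83, T(8)=94, T(9)=-105, T(10)=116; answer 116
Part III: A2 = 116; m = -5; -5*(-5)^2 + 8*(-5)^1 - 7 = (-125) + (-40) + (-7) = -172; answer -172
Part IV: A3 = -172; c = -34; a(3) = 3*(-10) + 2*(14) - 3*(-34) = 100; iterating: a(3)=100, a(4)=238, a(5)=944, a(6)=3008, a(7)=10198, a(8)=33778, a(9)=112706, a(10)=375080, a(11)=1249318, a(12)=4159996, a(13)=13853384, a(14)=46132190, a(15)=153623350, a(16)=511574278, a(17)=1703572964, a(18)=5672997398; answer 5672997398

5672997398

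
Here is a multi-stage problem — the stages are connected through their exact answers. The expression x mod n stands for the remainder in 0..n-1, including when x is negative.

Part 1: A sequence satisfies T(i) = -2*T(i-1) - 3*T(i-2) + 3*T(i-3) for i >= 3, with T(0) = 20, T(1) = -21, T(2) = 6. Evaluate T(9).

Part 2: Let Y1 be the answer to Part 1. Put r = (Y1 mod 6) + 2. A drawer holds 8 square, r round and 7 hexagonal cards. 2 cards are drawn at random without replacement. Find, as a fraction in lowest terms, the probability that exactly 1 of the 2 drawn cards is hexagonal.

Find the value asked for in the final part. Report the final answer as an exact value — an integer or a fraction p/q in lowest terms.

35/68

Part 1: T(3) = -2*(6) - 3*(-21) + 3*(20) = 111; iterating: T(3)=111, T(4)=-303, T(5)=291, T(6)=660, T(7)=-3102, T(8)=5097, T(9)=1092; answer 1092
Part 2: Y1 = 1092; r = 2; total draws C(17,2) = 136; favorable C(7,1)*C(10,1) = 70; P = 35/68; answer 35/68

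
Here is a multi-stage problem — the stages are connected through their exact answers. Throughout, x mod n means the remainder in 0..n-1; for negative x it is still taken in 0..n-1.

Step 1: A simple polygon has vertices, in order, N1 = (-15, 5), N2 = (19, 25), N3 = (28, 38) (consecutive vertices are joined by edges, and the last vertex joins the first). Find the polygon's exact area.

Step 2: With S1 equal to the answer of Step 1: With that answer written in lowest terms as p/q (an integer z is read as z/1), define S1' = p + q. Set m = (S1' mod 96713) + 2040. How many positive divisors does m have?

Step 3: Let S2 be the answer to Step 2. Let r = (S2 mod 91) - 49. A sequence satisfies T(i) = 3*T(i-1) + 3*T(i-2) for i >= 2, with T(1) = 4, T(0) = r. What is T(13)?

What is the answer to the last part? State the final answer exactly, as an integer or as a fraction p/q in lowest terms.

-184439916

Step 1: cross terms: (-15*25 - 19*5)=-470, (19*38 - 28*25)=22, (28*5 - -15*38)=710; twice the area = |262| = 262; area = 131; answer 131
Step 2: S1 = 131; threaded value p + q = 132; m = 2172; 2172 = 2^2 * 3 * 181; number of divisors = (2+1) * (1+1) * (1+1) = 12; answer 12
Step 3: S2 = 12; r = -37; T(2) = 3*(4) + 3*(-37) = -99; iterating: T(2)=-99, T(3)=-285, T(4)=-1152, T(5)=-4311, T(6)=-16389, T(7)=-62100, T(8)=-235467, T(9)=-892701, T(10)=-3384504, T(11)=-12831615, T(12)=-48648357, T(13)=-184439916; answer -184439916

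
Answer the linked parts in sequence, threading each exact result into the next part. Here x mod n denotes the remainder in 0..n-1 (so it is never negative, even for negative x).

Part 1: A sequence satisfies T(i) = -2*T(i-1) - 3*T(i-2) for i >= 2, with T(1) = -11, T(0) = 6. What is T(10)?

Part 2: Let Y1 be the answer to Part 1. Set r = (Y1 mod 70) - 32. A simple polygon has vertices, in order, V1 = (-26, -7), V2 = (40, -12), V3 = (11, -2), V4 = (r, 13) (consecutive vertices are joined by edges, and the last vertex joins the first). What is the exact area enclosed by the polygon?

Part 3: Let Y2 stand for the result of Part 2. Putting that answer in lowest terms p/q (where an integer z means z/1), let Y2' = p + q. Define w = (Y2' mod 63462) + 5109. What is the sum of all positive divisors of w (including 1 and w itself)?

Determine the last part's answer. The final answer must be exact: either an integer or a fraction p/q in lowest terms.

12264

Part 1: T(2) = -2*(-11) - 3*(6) = 4; iterating: T(2)=4, T(3)=25, T(4)=-62, T(5)=49, T(6)=88, T(7)=-323, T(8)=382, T(9)=205, T(10)=-1556; answer -1556
Part 2: Y1 = -1556; r = 22; cross terms: (-26*-12 - 40*-7)=592, (40*-2 - 11*-12)=52, (11*13 - 22*-2)=187, (22*-7 - -26*13)=184; twice the area = |1015| = 1015; area = 1015/2; answer 1015/2
Part 3: Y2 = 1015/2; threaded value p + q = 1017; w = 6126; 6126 = 2 * 3 * 1021; sigma = (1 + 2) * (1 + 3) * (1 + 1021) = 3 * 4 * 1022 = 12264; answer 12264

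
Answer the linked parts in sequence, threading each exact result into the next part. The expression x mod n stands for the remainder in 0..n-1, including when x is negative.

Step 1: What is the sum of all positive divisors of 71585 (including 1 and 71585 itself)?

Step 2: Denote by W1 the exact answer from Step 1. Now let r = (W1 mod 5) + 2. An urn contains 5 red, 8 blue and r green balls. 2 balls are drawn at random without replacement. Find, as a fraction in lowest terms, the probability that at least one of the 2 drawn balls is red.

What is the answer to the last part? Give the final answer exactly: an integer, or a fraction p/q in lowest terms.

Step 1: 71585 = 5 * 103 * 139; sigma = (1 + 5) * (1 + 103) * (1 + 139) = 6 * 104 * 140 = 87360; answer 87360
Step 2: W1 = 87360; r = 2; total draws C(15,2) = 105; complement C(10,2) = 45; favorable 105 - 45 = 60; P = 4/7; answer 4/7

4/7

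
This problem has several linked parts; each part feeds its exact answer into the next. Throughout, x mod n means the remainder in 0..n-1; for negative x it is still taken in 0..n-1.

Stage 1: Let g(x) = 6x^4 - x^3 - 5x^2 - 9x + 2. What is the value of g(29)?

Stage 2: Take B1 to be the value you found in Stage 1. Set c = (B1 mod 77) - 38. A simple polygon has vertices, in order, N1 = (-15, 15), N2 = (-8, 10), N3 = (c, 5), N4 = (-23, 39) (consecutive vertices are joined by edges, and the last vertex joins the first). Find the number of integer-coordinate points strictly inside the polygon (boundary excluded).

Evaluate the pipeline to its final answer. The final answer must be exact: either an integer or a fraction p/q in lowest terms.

Stage 1: 6*(29)^4 - 1*(29)^3 - 5*(29)^2 - 9*(29)^1 + 2 = (4243686) + (-24389) + (-4205) + (-261) + (2) = 4214833; answer 4214833
Stage 2: B1 = 4214833; c = -31; cross terms: (-15*10 - -8*15)=-30, (-8*5 - -31*10)=270, (-31*39 - -23*5)=-1094, (-23*15 - -15*39)=240; twice the area = |-614| = 614; area = 307; boundary points = 1 + 1 + 2 + 8 = 12; strictly interior points = area - boundary/2 + 1 = 302; answer 302

302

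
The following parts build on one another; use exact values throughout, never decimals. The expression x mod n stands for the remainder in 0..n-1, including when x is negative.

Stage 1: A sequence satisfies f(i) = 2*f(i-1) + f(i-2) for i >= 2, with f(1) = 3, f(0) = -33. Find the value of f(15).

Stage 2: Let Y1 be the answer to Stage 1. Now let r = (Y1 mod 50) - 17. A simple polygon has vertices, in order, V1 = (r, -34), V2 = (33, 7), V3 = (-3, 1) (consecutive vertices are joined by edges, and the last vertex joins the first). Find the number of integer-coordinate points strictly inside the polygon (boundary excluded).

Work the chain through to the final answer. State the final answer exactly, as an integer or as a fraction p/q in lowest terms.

640

Stage 1: f(2) = 2*(3) + 1*(-33) = -27; iterating: f(2)=-27, f(3)=-51, f(4)=-129, f(5)=-309, f(6)=-747, f(7)=-1803, f(8)=-4353, f(9)=-10509, f(10)=-25371, f(11)=-61251, f(12)=-147873, f(13)=-356997, f(14)=-861867, f(15)=-2080731; answer -2080731
Stage 2: Y1 = -2080731; r = 2; cross terms: (2*7 - 33*-34)=1136, (33*1 - -3*7)=54, (-3*-34 - 2*1)=100; twice the area = |1290| = 1290; area = 645; boundary points = 1 + 6 + 5 = 12; strictly interior points = area - boundary/2 + 1 = 640; answer 640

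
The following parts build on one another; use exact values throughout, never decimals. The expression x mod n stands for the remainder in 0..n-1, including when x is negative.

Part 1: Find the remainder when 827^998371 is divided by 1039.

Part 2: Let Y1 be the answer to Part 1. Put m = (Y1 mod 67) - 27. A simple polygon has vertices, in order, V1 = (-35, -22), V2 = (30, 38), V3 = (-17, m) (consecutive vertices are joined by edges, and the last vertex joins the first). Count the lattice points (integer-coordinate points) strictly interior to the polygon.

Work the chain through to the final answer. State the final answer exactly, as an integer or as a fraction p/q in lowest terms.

235

Part 1: squarings mod 1039: 827^1=827, 827^2=267, 827^4=637, 827^8=559, 827^16=781, 827^32=68, 827^64=468, 827^128=834, 827^256=465, 827^512=113, 827^1024=301, 827^2048=208, 827^4096=665, 827^8192=650, 827^16384=666, 827^32768=942, 827^65536=58, 827^131072=247, 827^262144=747, 827^524288=66; 827^998371 = 827^1 * 827^2 * 827^32 * 827^64 * 827^128 * 827^256 * 827^512 * 827^2048 * 827^4096 * 827^8192 * 827^65536 * 827^131072 * 827^262144 * 827^524288 = 364 (mod 1039); answer 364
Part 2: Y1 = 364; m = 2; cross terms: (-35*38 - 30*-22)=-670, (30*2 - -17*38)=706, (-17*-22 - -35*2)=444; twice the area = |480| = 480; area = 240; boundary points = 5 + 1 + 6 = 12; strictly interior points = area - boundary/2 + 1 = 235; answer 235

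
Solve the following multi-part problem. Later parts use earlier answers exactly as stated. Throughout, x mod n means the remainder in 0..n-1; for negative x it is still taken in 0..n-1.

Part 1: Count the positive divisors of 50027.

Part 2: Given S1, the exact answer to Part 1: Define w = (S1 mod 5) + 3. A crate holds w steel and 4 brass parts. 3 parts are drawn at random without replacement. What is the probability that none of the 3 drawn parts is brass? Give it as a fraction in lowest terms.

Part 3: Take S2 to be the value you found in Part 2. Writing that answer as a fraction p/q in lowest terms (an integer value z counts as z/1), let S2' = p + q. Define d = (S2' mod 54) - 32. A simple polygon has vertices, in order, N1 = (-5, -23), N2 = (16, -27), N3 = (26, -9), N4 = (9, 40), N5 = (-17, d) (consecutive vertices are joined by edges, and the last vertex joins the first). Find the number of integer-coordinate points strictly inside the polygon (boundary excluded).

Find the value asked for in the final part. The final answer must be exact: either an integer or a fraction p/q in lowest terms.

Part 1: 50027 = 19 * 2633; number of divisors = (1+1) * (1+1) = 4; answer 4
Part 2: S1 = 4; w = 7; total draws C(11,3) = 165; favorable C(7,3) = 35; P = 7/33; answer 7/33
Part 3: S2 = 7/33; threaded value p + q = 40; d = 8; cross terms: (-5*-27 - 16*-23)=503, (16*-9 - 26*-27)=558, (26*40 - 9*-9)=1121, (9*8 - -17*40)=752, (-17*-23 - -5*8)=431; twice the area = |3365| = 3365; area = 3365/2; boundary points = 1 + 2 + 1 + 2 + 1 = 7; strictly interior points = area - boundary/2 + 1 = 1680; answer 1680

1680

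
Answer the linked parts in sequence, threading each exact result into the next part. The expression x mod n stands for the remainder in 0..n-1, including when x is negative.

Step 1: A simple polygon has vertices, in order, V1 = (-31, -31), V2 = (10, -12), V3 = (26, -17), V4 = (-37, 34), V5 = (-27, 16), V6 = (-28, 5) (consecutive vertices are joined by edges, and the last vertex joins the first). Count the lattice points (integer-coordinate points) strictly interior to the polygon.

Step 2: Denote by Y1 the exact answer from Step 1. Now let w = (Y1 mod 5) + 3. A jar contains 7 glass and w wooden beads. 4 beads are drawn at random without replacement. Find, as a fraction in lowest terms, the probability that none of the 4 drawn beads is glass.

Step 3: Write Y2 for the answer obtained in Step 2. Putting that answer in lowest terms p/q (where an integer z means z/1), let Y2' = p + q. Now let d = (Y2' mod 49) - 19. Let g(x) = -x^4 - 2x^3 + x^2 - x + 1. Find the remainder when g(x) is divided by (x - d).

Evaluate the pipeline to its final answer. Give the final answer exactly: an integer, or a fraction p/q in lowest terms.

-116333

Step 1: cross terms: (-31*-12 - 10*-31)=682, (10*-17 - 26*-12)=142, (26*34 - -37*-17)=255, (-37*16 - -27*34)=326, (-27*5 - -28*16)=313, (-28*-31 - -31*5)=1023; twice the area = |2741| = 2741; area = 2741/2; boundary points = 1 + 1 + 3 + 2 + 1 + 3 = 11; strictly interior points = area - boundary/2 + 1 = 1366; answer 1366
Step 2: Y1 = 1366; w = 4; total draws C(11,4) = 330; favorable C(4,4) = 1; P = 1/330; answer 1/330
Step 3: Y2 = 1/330; threaded value p + q = 331; d = 18; remainder = value at the root: -1*(18)^4 - 2*(18)^3 + 1*(18)^2 - 1*(18)^1 + 1 = (-104976) + (-11664) + (324) + (-18) + (1) = -116333; answer -116333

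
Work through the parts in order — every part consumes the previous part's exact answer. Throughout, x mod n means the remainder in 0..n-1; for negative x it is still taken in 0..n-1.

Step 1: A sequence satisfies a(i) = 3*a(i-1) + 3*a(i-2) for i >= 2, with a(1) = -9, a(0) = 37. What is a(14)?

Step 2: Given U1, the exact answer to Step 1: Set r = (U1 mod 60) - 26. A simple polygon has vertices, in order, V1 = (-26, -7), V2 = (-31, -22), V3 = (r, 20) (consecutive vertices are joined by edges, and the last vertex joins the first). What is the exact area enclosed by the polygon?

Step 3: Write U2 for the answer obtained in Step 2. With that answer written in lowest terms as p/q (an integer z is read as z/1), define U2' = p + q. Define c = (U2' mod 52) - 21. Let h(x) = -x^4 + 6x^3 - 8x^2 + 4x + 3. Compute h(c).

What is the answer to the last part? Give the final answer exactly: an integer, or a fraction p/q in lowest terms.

Step 1: a(2) = 3*(-9) + 3*(37) = 84; iterating: a(2)=84, a(3)=225, a(4)=927, a(5)=3456, a(6)=13149, a(7)=49815, a(8)=188892, a(9)=716121, a(10)=2715039, a(11)=10293480, a(12)=39025557, a(13)=147957111, a(14)=560948004; answer 560948004
Step 2: U1 = 560948004; r = -2; cross terms: (-26*-22 - -31*-7)=355, (-31*20 - -2*-22)=-664, (-2*-7 - -26*20)=534; twice the area = |225| = 225; area = 225/2; answer 225/2
Step 3: U2 = 225/2; threaded value p + q = 227; c = -2; -1*(-2)^4 + 6*(-2)^3 - 8*(-2)^2 + 4*(-2)^1 + 3 = (-16) + (-48) + (-32) + (-8) + (3) = -101; answer -101

-101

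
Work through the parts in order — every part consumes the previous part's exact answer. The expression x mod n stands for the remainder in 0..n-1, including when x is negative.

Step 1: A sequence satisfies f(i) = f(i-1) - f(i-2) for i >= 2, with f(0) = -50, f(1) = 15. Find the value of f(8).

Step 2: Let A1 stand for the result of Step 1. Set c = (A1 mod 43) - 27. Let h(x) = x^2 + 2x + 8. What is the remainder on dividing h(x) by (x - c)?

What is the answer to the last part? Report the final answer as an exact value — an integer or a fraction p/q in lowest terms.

23

Step 1: f(2) = 1*(15) - 1*(-50) = 65; iterating: f(2)=65, f(3)=50, f(4)=-15, f(5)=-65, f(6)=-50, f(7)=15, f(8)=65; answer 65
Step 2: A1 = 65; c = -5; remainder = value at the root: 1*(-5)^2 + 2*(-5)^1 + 8 = (25) + (-10) + (8) = 23; answer 23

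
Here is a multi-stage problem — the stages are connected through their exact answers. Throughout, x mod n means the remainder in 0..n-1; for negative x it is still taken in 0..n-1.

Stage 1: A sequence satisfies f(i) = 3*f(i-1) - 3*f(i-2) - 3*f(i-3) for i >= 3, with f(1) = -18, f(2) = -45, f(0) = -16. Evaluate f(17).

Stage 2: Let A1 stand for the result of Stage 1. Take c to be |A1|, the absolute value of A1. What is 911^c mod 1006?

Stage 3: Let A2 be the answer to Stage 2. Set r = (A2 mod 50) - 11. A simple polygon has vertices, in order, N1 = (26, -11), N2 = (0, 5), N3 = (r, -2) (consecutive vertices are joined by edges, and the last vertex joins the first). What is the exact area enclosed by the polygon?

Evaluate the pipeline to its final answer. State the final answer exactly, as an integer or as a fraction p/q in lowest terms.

21

Stage 1: f(3) = 3*(-45) - 3*(-18) - 3*(-16) = -33; iterating: f(3)=-33, f(4)=90, f(5)=504, f(6)=1341, f(7)=2241, f(8)=1188, f(9)=-7182, f(10)=-31833, f(11)=-77517, f(12)=-115506, f(13)=-18468, f(14)=523665, f(15)=1972917, f(16)=4403160, f(17)=5719734; answer 5719734
Stage 2: A1 = 5719734; c = 5719734; squarings mod 1006: 911^1=911, 911^2=977, 911^4=841, 911^8=63, 911^16=951, 911^32=7, 911^64=49, 911^128=389, 911^256=421, 911^512=185, 911^1024=21, 911^2048=441, 911^4096=323, 911^8192=711, 911^16384=509, 911^32768=539, 911^65536=793, 911^131072=99, 911^262144=747, 911^524288=685, 911^1048576=429, 911^2097152=949, 911^4194304=231; 911^5719734 = 911^2 * 911^4 * 911^16 * 911^32 * 911^128 * 911^512 * 911^1024 * 911^16384 * 911^65536 * 911^131072 * 911^262144 * 911^1048576 * 911^4194304 = 825 (mod 1006); answer 825
Stage 3: A2 = 825; r = 14; cross terms: (26*5 - 0*-11)=130, (0*-2 - 14*5)=-70, (14*-11 - 26*-2)=-102; twice the area = |-42| = 42; area = 21; answer 21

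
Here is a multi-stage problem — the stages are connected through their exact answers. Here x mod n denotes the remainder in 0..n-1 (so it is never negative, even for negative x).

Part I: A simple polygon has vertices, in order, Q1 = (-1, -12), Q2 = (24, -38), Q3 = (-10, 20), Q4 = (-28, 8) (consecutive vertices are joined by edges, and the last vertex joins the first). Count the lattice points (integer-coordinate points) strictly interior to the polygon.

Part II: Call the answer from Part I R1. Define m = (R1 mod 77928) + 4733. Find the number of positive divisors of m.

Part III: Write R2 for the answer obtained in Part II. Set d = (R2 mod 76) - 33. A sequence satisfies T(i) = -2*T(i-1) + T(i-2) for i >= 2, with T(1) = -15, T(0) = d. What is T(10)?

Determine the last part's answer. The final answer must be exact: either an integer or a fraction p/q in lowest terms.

7105

Part I: cross terms: (-1*-38 - 24*-12)=326, (24*20 - -10*-38)=100, (-10*8 - -28*20)=480, (-28*-12 - -1*8)=344; twice the area = |1250| = 1250; area = 625; boundary points = 1 + 2 + 6 + 1 = 10; strictly interior points = area - boundary/2 + 1 = 621; answer 621
Part II: R1 = 621; m = 5354; 5354 = 2 * 2677; number of divisors = (1+1) * (1+1) = 4; answer 4
Part III: R2 = 4; d = -29; T(2) = -2*(-15) + 1*(-29) = 1; iterating: T(2)=1, T(3)=-17, T(4)=35, T(5)=-87, T(6)=209, T(7)=-505, T(8)=1219, T(9)=-2943, T(10)=7105; answer 7105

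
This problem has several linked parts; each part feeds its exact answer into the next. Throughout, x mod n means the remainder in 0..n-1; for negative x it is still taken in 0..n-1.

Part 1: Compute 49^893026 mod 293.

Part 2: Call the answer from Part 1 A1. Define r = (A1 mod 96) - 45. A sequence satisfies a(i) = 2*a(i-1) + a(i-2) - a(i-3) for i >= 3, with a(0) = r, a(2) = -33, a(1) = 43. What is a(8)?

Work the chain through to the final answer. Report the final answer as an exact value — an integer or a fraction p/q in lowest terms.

Part 1: squarings mod 293: 49^1=49, 49^2=57, 49^4=26, 49^8=90, 49^16=189, 49^32=268, 49^64=39, 49^128=56, 49^256=206, 49^512=244, 49^1024=57, 49^2048=26, 49^4096=90, 49^8192=189, 49^16384=268, 49^32768=39, 49^65536=56, 49^131072=206, 49^262144=244, 49^524288=57; 49^893026 = 49^2 * 49^32 * 49^64 * 49^8192 * 49^32768 * 49^65536 * 49^262144 * 49^524288 = 115 (mod 293); answer 115
Part 2: A1 = 115; r = -26; a(3) = 2*(-33) + 1*(43) - 1*(-26) = 3; iterating: a(3)=3, a(4)=-70, a(5)=-104, a(6)=-281, a(7)=-596, a(8)=-1369; answer -1369

-1369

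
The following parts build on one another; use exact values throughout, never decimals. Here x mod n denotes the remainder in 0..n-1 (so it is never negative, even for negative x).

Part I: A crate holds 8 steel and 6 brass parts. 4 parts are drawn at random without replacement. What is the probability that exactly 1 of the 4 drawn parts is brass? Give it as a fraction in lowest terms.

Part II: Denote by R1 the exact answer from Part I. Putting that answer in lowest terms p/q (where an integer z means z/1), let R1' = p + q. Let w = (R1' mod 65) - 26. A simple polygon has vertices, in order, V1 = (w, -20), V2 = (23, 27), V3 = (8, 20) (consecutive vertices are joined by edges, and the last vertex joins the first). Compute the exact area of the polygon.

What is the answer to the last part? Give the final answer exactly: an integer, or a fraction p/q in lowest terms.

Part I: total draws C(14,4) = 1001; favorable C(6,1)*C(8,3) = 336; P = 48/143; answer 48/143
Part II: R1 = 48/143; threaded value p + q = 191; w = 35; cross terms: (35*27 - 23*-20)=1405, (23*20 - 8*27)=244, (8*-20 - 35*20)=-860; twice the area = |789| = 789; area = 789/2; answer 789/2

789/2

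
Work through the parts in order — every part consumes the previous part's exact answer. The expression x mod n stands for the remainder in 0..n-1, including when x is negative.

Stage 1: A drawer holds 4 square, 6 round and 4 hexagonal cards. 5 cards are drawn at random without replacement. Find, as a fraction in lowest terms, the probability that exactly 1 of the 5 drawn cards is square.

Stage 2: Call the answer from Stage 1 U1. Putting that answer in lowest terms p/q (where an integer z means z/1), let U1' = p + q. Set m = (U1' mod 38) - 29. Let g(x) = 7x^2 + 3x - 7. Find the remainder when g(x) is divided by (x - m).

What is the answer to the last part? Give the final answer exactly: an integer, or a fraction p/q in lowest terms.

1737

Stage 1: total draws C(14,5) = 2002; favorable C(4,1)*C(10,4) = 840; P = 60/143; answer 60/143
Stage 2: U1 = 60/143; threaded value p + q = 203; m = -16; remainder = value at the root: 7*(-16)^2 + 3*(-16)^1 - 7 = (1792) + (-48) + (-7) = 1737; answer 1737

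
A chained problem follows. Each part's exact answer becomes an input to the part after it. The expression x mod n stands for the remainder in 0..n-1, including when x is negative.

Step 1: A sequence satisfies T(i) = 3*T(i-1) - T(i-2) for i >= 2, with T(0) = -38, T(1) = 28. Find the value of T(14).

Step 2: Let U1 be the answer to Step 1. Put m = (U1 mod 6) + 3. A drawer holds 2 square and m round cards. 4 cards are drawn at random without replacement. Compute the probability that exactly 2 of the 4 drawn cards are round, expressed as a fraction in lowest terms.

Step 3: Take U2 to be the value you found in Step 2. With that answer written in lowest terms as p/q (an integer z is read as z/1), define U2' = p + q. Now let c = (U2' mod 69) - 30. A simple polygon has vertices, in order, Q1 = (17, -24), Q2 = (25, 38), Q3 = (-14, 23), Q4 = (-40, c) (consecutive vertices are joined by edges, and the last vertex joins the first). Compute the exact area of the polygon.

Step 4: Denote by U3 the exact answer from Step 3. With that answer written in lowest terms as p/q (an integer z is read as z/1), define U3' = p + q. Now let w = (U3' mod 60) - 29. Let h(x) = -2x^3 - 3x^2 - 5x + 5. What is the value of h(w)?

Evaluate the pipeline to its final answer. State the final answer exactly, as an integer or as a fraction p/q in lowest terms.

-6141

Step 1: T(2) = 3*(28) - 1*(-38) = 122; iterating: T(2)=122, T(3)=338, T(4)=892, T(5)=2338, T(6)=6122, T(7)=16028, T(8)=41962, T(9)=109858, T(10)=287612, T(11)=752978, T(12)=1971322, T(13)=5160988, T(14)=13511642; answer 13511642
Step 2: U1 = 13511642; m = 5; total draws C(7,4) = 35; favorable C(5,2)*C(2,2) = 10; P = 2/7; answer 2/7
Step 3: U2 = 2/7; threaded value p + q = 9; c = -21; cross terms: (17*38 - 25*-24)=1246, (25*23 - -14*38)=1107, (-14*-21 - -40*23)=1214, (-40*-24 - 17*-21)=1317; twice the area = |4884| = 4884; area = 2442; answer 2442
Step 4: U3 = 2442; threaded value p + q = 2443; w = 14; -2*(14)^3 - 3*(14)^2 - 5*(14)^1 + 5 = (-5488) + (-588) + (-70) + (5) = -6141; answer -6141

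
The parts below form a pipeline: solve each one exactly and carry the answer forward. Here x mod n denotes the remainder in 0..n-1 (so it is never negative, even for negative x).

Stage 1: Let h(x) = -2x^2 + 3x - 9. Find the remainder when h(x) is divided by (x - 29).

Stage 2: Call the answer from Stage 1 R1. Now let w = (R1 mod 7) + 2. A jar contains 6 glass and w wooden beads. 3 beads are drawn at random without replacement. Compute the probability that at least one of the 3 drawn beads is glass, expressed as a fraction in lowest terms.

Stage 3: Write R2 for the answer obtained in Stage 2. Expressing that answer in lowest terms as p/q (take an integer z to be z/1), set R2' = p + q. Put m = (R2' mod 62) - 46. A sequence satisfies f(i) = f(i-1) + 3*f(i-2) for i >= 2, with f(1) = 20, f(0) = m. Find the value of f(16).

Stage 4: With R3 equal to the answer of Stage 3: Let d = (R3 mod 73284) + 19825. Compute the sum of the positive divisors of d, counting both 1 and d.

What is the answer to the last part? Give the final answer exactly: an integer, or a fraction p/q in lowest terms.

86400

Stage 1: remainder = value at the root: -2*(29)^2 + 3*(29)^1 - 9 = (-1682) + (87) + (-9) = -1604; answer -1604
Stage 2: R1 = -1604; w = 8; total draws C(14,3) = 364; complement C(8,3) = 56; favorable 364 - 56 = 308; P = 11/13; answer 11/13
Stage 3: R2 = 11/13; threaded value p + q = 24; m = -22; f(2) = 1*(20) + 3*(-22) = -46; iterating: f(2)=-46, f(3)=14, f(4)=-124, f(5)=-82, f(6)=-454, f(7)=-700, f(8)=-2062, f(9)=-4162, f(10)=-10348, f(11)=-22834, f(12)=-53878, f(13)=-122380, f(14)=-284014, f(15)=-651154, f(16)=-1503196; answer -1503196
Stage 4: R3 = -1503196; d = 55593; 55593 = 3^3 * 29 * 71; sigma = (1 + 3 + 9 + 27) * (1 + 29) * (1 + 71) = 40 * 30 * 72 = 86400; answer 86400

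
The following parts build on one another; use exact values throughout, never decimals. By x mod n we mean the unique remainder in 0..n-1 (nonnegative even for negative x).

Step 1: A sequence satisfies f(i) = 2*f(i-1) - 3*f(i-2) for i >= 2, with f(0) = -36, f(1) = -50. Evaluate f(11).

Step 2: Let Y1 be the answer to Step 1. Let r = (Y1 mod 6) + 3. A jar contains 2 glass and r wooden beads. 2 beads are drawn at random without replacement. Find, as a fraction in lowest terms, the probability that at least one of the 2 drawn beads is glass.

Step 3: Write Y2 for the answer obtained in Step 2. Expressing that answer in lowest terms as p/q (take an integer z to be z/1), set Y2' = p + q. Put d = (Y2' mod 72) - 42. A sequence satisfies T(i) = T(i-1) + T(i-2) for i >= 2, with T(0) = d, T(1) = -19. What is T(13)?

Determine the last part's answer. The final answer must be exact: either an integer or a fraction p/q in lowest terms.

-8027

Step 1: f(2) = 2*(-50) - 3*(-36) = 8; iterating: f(2)=8, f(3)=166, f(4)=308, f(5)=118, f(6)=-688, f(7)=-1730, f(8)=-1396, f(9)=2398, f(10)=8984, f(11)=10774; answer 10774
Step 2: Y1 = 10774; r = 7; total draws C(9,2) = 36; complement C(7,2) = 21; favorable 36 - 21 = 15; P = 5/12; answer 5/12
Step 3: Y2 = 5/12; threaded value p + q = 17; d = -25; T(2) = 1*(-19) + 1*(-25) = -44; iterating: T(2)=-44, T(3)=-63, T(4)=-107, T(5)=-170, T(6)=-277, T(7)=-447, T(8)=-724, T(9)=-1171, T(10)=-1895, T(11)=-3066, T(12)=-4961, T(13)=-8027; answer -8027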